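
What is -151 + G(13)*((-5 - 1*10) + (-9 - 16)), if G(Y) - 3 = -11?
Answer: 169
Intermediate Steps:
G(Y) = -8 (G(Y) = 3 - 11 = -8)
-151 + G(13)*((-5 - 1*10) + (-9 - 16)) = -151 - 8*((-5 - 1*10) + (-9 - 16)) = -151 - 8*((-5 - 10) - 25) = -151 - 8*(-15 - 25) = -151 - 8*(-40) = -151 + 320 = 169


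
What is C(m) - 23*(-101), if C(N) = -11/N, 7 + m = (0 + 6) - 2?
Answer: 6980/3 ≈ 2326.7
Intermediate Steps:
m = -3 (m = -7 + ((0 + 6) - 2) = -7 + (6 - 2) = -7 + 4 = -3)
C(m) - 23*(-101) = -11/(-3) - 23*(-101) = -11*(-1/3) + 2323 = 11/3 + 2323 = 6980/3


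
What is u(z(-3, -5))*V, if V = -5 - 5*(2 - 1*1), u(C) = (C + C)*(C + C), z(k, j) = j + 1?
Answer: -640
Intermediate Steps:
z(k, j) = 1 + j
u(C) = 4*C**2 (u(C) = (2*C)*(2*C) = 4*C**2)
V = -10 (V = -5 - 5*(2 - 1) = -5 - 5*1 = -5 - 5 = -10)
u(z(-3, -5))*V = (4*(1 - 5)**2)*(-10) = (4*(-4)**2)*(-10) = (4*16)*(-10) = 64*(-10) = -640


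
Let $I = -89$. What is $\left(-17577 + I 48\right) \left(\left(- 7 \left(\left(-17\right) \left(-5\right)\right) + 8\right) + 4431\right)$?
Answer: $-83987556$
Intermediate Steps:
$\left(-17577 + I 48\right) \left(\left(- 7 \left(\left(-17\right) \left(-5\right)\right) + 8\right) + 4431\right) = \left(-17577 - 4272\right) \left(\left(- 7 \left(\left(-17\right) \left(-5\right)\right) + 8\right) + 4431\right) = \left(-17577 - 4272\right) \left(\left(\left(-7\right) 85 + 8\right) + 4431\right) = - 21849 \left(\left(-595 + 8\right) + 4431\right) = - 21849 \left(-587 + 4431\right) = \left(-21849\right) 3844 = -83987556$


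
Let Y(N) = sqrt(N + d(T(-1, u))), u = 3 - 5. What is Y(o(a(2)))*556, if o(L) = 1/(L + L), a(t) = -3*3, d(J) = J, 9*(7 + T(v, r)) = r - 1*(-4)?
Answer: 278*I*sqrt(246)/3 ≈ 1453.4*I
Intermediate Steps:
u = -2
T(v, r) = -59/9 + r/9 (T(v, r) = -7 + (r - 1*(-4))/9 = -7 + (r + 4)/9 = -7 + (4 + r)/9 = -7 + (4/9 + r/9) = -59/9 + r/9)
a(t) = -9
o(L) = 1/(2*L)
Y(N) = sqrt(-61/9 + N) (Y(N) = sqrt(N + (-59/9 + (1/9)*(-2))) = sqrt(N + (-59/9 - 2/9)) = sqrt(N - 61/9) = sqrt(-61/9 + N))
Y(o(a(2)))*556 = (sqrt(-61 + 9*((1/2)/(-9)))/3)*556 = (sqrt(-61 + 9*((1/2)*(-1/9)))/3)*556 = (sqrt(-61 + 9*(-1/18))/3)*556 = (sqrt(-61 - 1/2)/3)*556 = (sqrt(-123/2)/3)*556 = ((I*sqrt(246)/2)/3)*556 = (I*sqrt(246)/6)*556 = 278*I*sqrt(246)/3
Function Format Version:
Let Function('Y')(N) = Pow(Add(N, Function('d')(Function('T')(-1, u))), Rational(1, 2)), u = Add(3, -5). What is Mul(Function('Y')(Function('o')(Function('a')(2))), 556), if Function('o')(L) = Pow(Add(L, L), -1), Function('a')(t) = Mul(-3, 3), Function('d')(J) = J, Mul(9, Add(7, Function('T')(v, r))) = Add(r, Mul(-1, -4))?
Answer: Mul(Rational(278, 3), I, Pow(246, Rational(1, 2))) ≈ Mul(1453.4, I)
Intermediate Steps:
u = -2
Function('T')(v, r) = Add(Rational(-59, 9), Mul(Rational(1, 9), r)) (Function('T')(v, r) = Add(-7, Mul(Rational(1, 9), Add(r, Mul(-1, -4)))) = Add(-7, Mul(Rational(1, 9), Add(r, 4))) = Add(-7, Mul(Rational(1, 9), Add(4, r))) = Add(-7, Add(Rational(4, 9), Mul(Rational(1, 9), r))) = Add(Rational(-59, 9), Mul(Rational(1, 9), r)))
Function('a')(t) = -9
Function('o')(L) = Mul(Rational(1, 2), Pow(L, -1)) (Function('o')(L) = Pow(Mul(2, L), -1) = Mul(Rational(1, 2), Pow(L, -1)))
Function('Y')(N) = Pow(Add(Rational(-61, 9), N), Rational(1, 2)) (Function('Y')(N) = Pow(Add(N, Add(Rational(-59, 9), Mul(Rational(1, 9), -2))), Rational(1, 2)) = Pow(Add(N, Add(Rational(-59, 9), Rational(-2, 9))), Rational(1, 2)) = Pow(Add(N, Rational(-61, 9)), Rational(1, 2)) = Pow(Add(Rational(-61, 9), N), Rational(1, 2)))
Mul(Function('Y')(Function('o')(Function('a')(2))), 556) = Mul(Mul(Rational(1, 3), Pow(Add(-61, Mul(9, Mul(Rational(1, 2), Pow(-9, -1)))), Rational(1, 2))), 556) = Mul(Mul(Rational(1, 3), Pow(Add(-61, Mul(9, Mul(Rational(1, 2), Rational(-1, 9)))), Rational(1, 2))), 556) = Mul(Mul(Rational(1, 3), Pow(Add(-61, Mul(9, Rational(-1, 18))), Rational(1, 2))), 556) = Mul(Mul(Rational(1, 3), Pow(Add(-61, Rational(-1, 2)), Rational(1, 2))), 556) = Mul(Mul(Rational(1, 3), Pow(Rational(-123, 2), Rational(1, 2))), 556) = Mul(Mul(Rational(1, 3), Mul(Rational(1, 2), I, Pow(246, Rational(1, 2)))), 556) = Mul(Mul(Rational(1, 6), I, Pow(246, Rational(1, 2))), 556) = Mul(Rational(278, 3), I, Pow(246, Rational(1, 2)))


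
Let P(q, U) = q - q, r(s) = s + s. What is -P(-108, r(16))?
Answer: 0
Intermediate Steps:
r(s) = 2*s
P(q, U) = 0
-P(-108, r(16)) = -1*0 = 0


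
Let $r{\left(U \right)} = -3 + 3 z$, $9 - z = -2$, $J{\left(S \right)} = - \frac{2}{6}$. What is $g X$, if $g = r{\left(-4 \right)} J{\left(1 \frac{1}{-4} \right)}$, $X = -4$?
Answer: $40$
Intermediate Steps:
$J{\left(S \right)} = - \frac{1}{3}$ ($J{\left(S \right)} = \left(-2\right) \frac{1}{6} = - \frac{1}{3}$)
$z = 11$ ($z = 9 - -2 = 9 + 2 = 11$)
$r{\left(U \right)} = 30$ ($r{\left(U \right)} = -3 + 3 \cdot 11 = -3 + 33 = 30$)
$g = -10$ ($g = 30 \left(- \frac{1}{3}\right) = -10$)
$g X = \left(-10\right) \left(-4\right) = 40$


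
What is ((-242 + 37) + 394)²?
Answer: 35721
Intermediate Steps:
((-242 + 37) + 394)² = (-205 + 394)² = 189² = 35721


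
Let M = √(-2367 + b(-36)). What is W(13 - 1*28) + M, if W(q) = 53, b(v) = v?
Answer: 53 + 3*I*√267 ≈ 53.0 + 49.02*I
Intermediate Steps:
M = 3*I*√267 (M = √(-2367 - 36) = √(-2403) = 3*I*√267 ≈ 49.02*I)
W(13 - 1*28) + M = 53 + 3*I*√267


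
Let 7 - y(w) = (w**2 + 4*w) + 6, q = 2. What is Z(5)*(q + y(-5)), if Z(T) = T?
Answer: -10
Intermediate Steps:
y(w) = 1 - w**2 - 4*w (y(w) = 7 - ((w**2 + 4*w) + 6) = 7 - (6 + w**2 + 4*w) = 7 + (-6 - w**2 - 4*w) = 1 - w**2 - 4*w)
Z(5)*(q + y(-5)) = 5*(2 + (1 - 1*(-5)**2 - 4*(-5))) = 5*(2 + (1 - 1*25 + 20)) = 5*(2 + (1 - 25 + 20)) = 5*(2 - 4) = 5*(-2) = -10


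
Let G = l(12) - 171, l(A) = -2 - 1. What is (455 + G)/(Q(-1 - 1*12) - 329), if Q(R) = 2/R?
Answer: -3653/4279 ≈ -0.85370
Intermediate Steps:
l(A) = -3
G = -174 (G = -3 - 171 = -174)
(455 + G)/(Q(-1 - 1*12) - 329) = (455 - 174)/(2/(-1 - 1*12) - 329) = 281/(2/(-1 - 12) - 329) = 281/(2/(-13) - 329) = 281/(2*(-1/13) - 329) = 281/(-2/13 - 329) = 281/(-4279/13) = 281*(-13/4279) = -3653/4279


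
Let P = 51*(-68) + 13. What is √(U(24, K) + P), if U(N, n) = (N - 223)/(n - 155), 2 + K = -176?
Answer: 2*I*√10640423/111 ≈ 58.774*I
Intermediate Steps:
K = -178 (K = -2 - 176 = -178)
U(N, n) = (-223 + N)/(-155 + n)
P = -3455 (P = -3468 + 13 = -3455)
√(U(24, K) + P) = √((-223 + 24)/(-155 - 178) - 3455) = √(-199/(-333) - 3455) = √(-1/333*(-199) - 3455) = √(199/333 - 3455) = √(-1150316/333) = 2*I*√10640423/111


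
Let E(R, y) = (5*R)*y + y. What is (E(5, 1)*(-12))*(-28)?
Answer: 8736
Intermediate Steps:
E(R, y) = y + 5*R*y (E(R, y) = 5*R*y + y = y + 5*R*y)
(E(5, 1)*(-12))*(-28) = ((1*(1 + 5*5))*(-12))*(-28) = ((1*(1 + 25))*(-12))*(-28) = ((1*26)*(-12))*(-28) = (26*(-12))*(-28) = -312*(-28) = 8736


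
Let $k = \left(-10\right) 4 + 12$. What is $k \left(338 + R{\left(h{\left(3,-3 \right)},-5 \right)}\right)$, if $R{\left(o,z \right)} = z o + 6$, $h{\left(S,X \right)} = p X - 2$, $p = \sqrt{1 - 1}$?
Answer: $-9912$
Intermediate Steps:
$p = 0$ ($p = \sqrt{0} = 0$)
$h{\left(S,X \right)} = -2$ ($h{\left(S,X \right)} = 0 X - 2 = 0 - 2 = -2$)
$R{\left(o,z \right)} = 6 + o z$ ($R{\left(o,z \right)} = o z + 6 = 6 + o z$)
$k = -28$ ($k = -40 + 12 = -28$)
$k \left(338 + R{\left(h{\left(3,-3 \right)},-5 \right)}\right) = - 28 \left(338 + \left(6 - -10\right)\right) = - 28 \left(338 + \left(6 + 10\right)\right) = - 28 \left(338 + 16\right) = \left(-28\right) 354 = -9912$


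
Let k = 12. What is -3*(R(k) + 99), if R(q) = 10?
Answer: -327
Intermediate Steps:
-3*(R(k) + 99) = -3*(10 + 99) = -3*109 = -327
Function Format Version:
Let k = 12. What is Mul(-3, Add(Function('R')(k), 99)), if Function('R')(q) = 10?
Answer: -327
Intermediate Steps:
Mul(-3, Add(Function('R')(k), 99)) = Mul(-3, Add(10, 99)) = Mul(-3, 109) = -327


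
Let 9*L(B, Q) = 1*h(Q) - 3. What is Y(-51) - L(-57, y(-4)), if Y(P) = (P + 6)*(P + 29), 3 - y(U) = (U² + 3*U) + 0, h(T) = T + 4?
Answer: 990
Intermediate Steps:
h(T) = 4 + T
y(U) = 3 - U² - 3*U (y(U) = 3 - ((U² + 3*U) + 0) = 3 - (U² + 3*U) = 3 + (-U² - 3*U) = 3 - U² - 3*U)
L(B, Q) = ⅑ + Q/9 (L(B, Q) = (1*(4 + Q) - 3)/9 = ((4 + Q) - 3)/9 = (1 + Q)/9 = ⅑ + Q/9)
Y(P) = (6 + P)*(29 + P)
Y(-51) - L(-57, y(-4)) = (174 + (-51)² + 35*(-51)) - (⅑ + (3 - 1*(-4)² - 3*(-4))/9) = (174 + 2601 - 1785) - (⅑ + (3 - 1*16 + 12)/9) = 990 - (⅑ + (3 - 16 + 12)/9) = 990 - (⅑ + (⅑)*(-1)) = 990 - (⅑ - ⅑) = 990 - 1*0 = 990 + 0 = 990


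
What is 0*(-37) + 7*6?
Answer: 42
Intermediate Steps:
0*(-37) + 7*6 = 0 + 42 = 42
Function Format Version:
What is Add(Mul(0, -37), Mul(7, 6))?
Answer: 42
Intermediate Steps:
Add(Mul(0, -37), Mul(7, 6)) = Add(0, 42) = 42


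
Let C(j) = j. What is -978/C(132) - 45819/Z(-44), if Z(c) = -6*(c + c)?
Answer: -1507/16 ≈ -94.188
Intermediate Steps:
Z(c) = -12*c
-978/C(132) - 45819/Z(-44) = -978/132 - 45819/((-12*(-44))) = -978*1/132 - 45819/528 = -163/22 - 45819*1/528 = -163/22 - 15273/176 = -1507/16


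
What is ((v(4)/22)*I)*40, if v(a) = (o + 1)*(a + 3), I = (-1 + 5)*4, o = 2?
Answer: 6720/11 ≈ 610.91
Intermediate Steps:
I = 16 (I = 4*4 = 16)
v(a) = 9 + 3*a (v(a) = (2 + 1)*(a + 3) = 3*(3 + a) = 9 + 3*a)
((v(4)/22)*I)*40 = (((9 + 3*4)/22)*16)*40 = (((9 + 12)*(1/22))*16)*40 = ((21*(1/22))*16)*40 = ((21/22)*16)*40 = (168/11)*40 = 6720/11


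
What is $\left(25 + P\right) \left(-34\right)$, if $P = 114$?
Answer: $-4726$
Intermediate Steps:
$\left(25 + P\right) \left(-34\right) = \left(25 + 114\right) \left(-34\right) = 139 \left(-34\right) = -4726$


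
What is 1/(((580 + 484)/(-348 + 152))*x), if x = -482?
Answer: 7/18316 ≈ 0.00038218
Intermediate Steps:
1/(((580 + 484)/(-348 + 152))*x) = 1/(((580 + 484)/(-348 + 152))*(-482)) = 1/((1064/(-196))*(-482)) = 1/((1064*(-1/196))*(-482)) = 1/(-38/7*(-482)) = 1/(18316/7) = 7/18316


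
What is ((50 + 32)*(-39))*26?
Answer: -83148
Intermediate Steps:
((50 + 32)*(-39))*26 = (82*(-39))*26 = -3198*26 = -83148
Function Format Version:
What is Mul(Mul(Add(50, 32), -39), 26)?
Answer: -83148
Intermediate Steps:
Mul(Mul(Add(50, 32), -39), 26) = Mul(Mul(82, -39), 26) = Mul(-3198, 26) = -83148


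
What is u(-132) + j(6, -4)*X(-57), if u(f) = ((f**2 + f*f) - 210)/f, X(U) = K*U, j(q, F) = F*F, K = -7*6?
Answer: 836915/22 ≈ 38042.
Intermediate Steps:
K = -42
j(q, F) = F**2
X(U) = -42*U
u(f) = (-210 + 2*f**2)/f (u(f) = ((f**2 + f**2) - 210)/f = (2*f**2 - 210)/f = (-210 + 2*f**2)/f)
u(-132) + j(6, -4)*X(-57) = (-210/(-132) + 2*(-132)) + (-4)**2*(-42*(-57)) = (-210*(-1/132) - 264) + 16*2394 = (35/22 - 264) + 38304 = -5773/22 + 38304 = 836915/22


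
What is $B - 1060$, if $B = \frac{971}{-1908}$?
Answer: $- \frac{2023451}{1908} \approx -1060.5$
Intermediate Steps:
$B = - \frac{971}{1908}$ ($B = 971 \left(- \frac{1}{1908}\right) = - \frac{971}{1908} \approx -0.50891$)
$B - 1060 = - \frac{971}{1908} - 1060 = - \frac{2023451}{1908}$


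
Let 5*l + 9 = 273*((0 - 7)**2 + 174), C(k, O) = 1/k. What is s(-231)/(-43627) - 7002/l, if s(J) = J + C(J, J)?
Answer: -11652564281/20447931273 ≈ -0.56987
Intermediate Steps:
s(J) = J + 1/J
l = 12174 (l = -9/5 + (273*((0 - 7)**2 + 174))/5 = -9/5 + (273*((-7)**2 + 174))/5 = -9/5 + (273*(49 + 174))/5 = -9/5 + (273*223)/5 = -9/5 + (1/5)*60879 = -9/5 + 60879/5 = 12174)
s(-231)/(-43627) - 7002/l = (-231 + 1/(-231))/(-43627) - 7002/12174 = (-231 - 1/231)*(-1/43627) - 7002*1/12174 = -53362/231*(-1/43627) - 1167/2029 = 53362/10077837 - 1167/2029 = -11652564281/20447931273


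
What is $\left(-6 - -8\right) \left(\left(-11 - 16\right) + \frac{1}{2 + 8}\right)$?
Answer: $- \frac{269}{5} \approx -53.8$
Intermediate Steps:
$\left(-6 - -8\right) \left(\left(-11 - 16\right) + \frac{1}{2 + 8}\right) = \left(-6 + 8\right) \left(\left(-11 - 16\right) + \frac{1}{10}\right) = 2 \left(-27 + \frac{1}{10}\right) = 2 \left(- \frac{269}{10}\right) = - \frac{269}{5}$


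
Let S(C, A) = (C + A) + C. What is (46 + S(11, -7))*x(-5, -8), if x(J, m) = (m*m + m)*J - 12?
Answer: -17812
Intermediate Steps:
S(C, A) = A + 2*C (S(C, A) = (A + C) + C = A + 2*C)
x(J, m) = -12 + J*(m + m**2) (x(J, m) = (m**2 + m)*J - 12 = (m + m**2)*J - 12 = J*(m + m**2) - 12 = -12 + J*(m + m**2))
(46 + S(11, -7))*x(-5, -8) = (46 + (-7 + 2*11))*(-12 - 5*(-8) - 5*(-8)**2) = (46 + (-7 + 22))*(-12 + 40 - 5*64) = (46 + 15)*(-12 + 40 - 320) = 61*(-292) = -17812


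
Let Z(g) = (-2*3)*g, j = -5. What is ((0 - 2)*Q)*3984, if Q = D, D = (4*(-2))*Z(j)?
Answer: 1912320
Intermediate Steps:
Z(g) = -6*g
D = -240 (D = (4*(-2))*(-6*(-5)) = -8*30 = -240)
Q = -240
((0 - 2)*Q)*3984 = ((0 - 2)*(-240))*3984 = -2*(-240)*3984 = 480*3984 = 1912320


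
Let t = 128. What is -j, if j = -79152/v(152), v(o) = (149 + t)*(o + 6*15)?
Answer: 39576/33517 ≈ 1.1808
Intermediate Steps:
v(o) = 24930 + 277*o (v(o) = (149 + 128)*(o + 6*15) = 277*(o + 90) = 277*(90 + o) = 24930 + 277*o)
j = -39576/33517 (j = -79152/(24930 + 277*152) = -79152/(24930 + 42104) = -79152/67034 = -79152*1/67034 = -39576/33517 ≈ -1.1808)
-j = -1*(-39576/33517) = 39576/33517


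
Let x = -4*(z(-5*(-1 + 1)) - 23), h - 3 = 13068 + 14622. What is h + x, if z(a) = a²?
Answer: 27785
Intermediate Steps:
h = 27693 (h = 3 + (13068 + 14622) = 3 + 27690 = 27693)
x = 92 (x = -4*((-5*(-1 + 1))² - 23) = -4*((-5*0)² - 23) = -4*(0² - 23) = -4*(0 - 23) = -4*(-23) = 92)
h + x = 27693 + 92 = 27785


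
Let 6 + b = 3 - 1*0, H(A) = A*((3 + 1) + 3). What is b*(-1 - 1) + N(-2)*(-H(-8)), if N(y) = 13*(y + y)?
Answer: -2906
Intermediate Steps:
H(A) = 7*A (H(A) = A*(4 + 3) = A*7 = 7*A)
b = -3 (b = -6 + (3 - 1*0) = -6 + (3 + 0) = -6 + 3 = -3)
N(y) = 26*y (N(y) = 13*(2*y) = 26*y)
b*(-1 - 1) + N(-2)*(-H(-8)) = -3*(-1 - 1) + (26*(-2))*(-7*(-8)) = -3*(-2) - (-52)*(-56) = 6 - 52*56 = 6 - 2912 = -2906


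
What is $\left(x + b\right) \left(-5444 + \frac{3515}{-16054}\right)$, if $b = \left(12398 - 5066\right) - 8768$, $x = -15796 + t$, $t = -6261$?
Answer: $\frac{2053323228063}{16054} \approx 1.279 \cdot 10^{8}$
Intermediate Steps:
$x = -22057$ ($x = -15796 - 6261 = -22057$)
$b = -1436$ ($b = 7332 - 8768 = -1436$)
$\left(x + b\right) \left(-5444 + \frac{3515}{-16054}\right) = \left(-22057 - 1436\right) \left(-5444 + \frac{3515}{-16054}\right) = - 23493 \left(-5444 + 3515 \left(- \frac{1}{16054}\right)\right) = - 23493 \left(-5444 - \frac{3515}{16054}\right) = \left(-23493\right) \left(- \frac{87401491}{16054}\right) = \frac{2053323228063}{16054}$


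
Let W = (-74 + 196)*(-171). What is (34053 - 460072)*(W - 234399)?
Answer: 108746035959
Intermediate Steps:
W = -20862 (W = 122*(-171) = -20862)
(34053 - 460072)*(W - 234399) = (34053 - 460072)*(-20862 - 234399) = -426019*(-255261) = 108746035959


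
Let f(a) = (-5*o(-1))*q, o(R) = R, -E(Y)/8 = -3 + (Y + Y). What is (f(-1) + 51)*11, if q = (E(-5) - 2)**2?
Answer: 572781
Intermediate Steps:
E(Y) = 24 - 16*Y (E(Y) = -8*(-3 + (Y + Y)) = -8*(-3 + 2*Y) = 24 - 16*Y)
q = 10404 (q = ((24 - 16*(-5)) - 2)**2 = ((24 + 80) - 2)**2 = (104 - 2)**2 = 102**2 = 10404)
f(a) = 52020 (f(a) = -5*(-1)*10404 = 5*10404 = 52020)
(f(-1) + 51)*11 = (52020 + 51)*11 = 52071*11 = 572781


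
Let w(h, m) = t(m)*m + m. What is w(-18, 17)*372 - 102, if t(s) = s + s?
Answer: 221238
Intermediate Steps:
t(s) = 2*s
w(h, m) = m + 2*m**2 (w(h, m) = (2*m)*m + m = 2*m**2 + m = m + 2*m**2)
w(-18, 17)*372 - 102 = (17*(1 + 2*17))*372 - 102 = (17*(1 + 34))*372 - 102 = (17*35)*372 - 102 = 595*372 - 102 = 221340 - 102 = 221238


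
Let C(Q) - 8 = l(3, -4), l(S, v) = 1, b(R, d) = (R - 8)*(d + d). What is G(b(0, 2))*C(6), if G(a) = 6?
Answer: 54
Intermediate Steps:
b(R, d) = 2*d*(-8 + R) (b(R, d) = (-8 + R)*(2*d) = 2*d*(-8 + R))
C(Q) = 9 (C(Q) = 8 + 1 = 9)
G(b(0, 2))*C(6) = 6*9 = 54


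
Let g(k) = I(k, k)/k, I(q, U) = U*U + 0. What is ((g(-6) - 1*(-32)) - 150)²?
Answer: 15376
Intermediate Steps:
I(q, U) = U² (I(q, U) = U² + 0 = U²)
g(k) = k (g(k) = k²/k = k)
((g(-6) - 1*(-32)) - 150)² = ((-6 - 1*(-32)) - 150)² = ((-6 + 32) - 150)² = (26 - 150)² = (-124)² = 15376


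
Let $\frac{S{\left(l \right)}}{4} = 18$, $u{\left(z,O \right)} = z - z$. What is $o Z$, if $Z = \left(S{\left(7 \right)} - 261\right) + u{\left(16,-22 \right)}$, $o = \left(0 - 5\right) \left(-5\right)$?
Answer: $-4725$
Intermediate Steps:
$u{\left(z,O \right)} = 0$
$S{\left(l \right)} = 72$ ($S{\left(l \right)} = 4 \cdot 18 = 72$)
$o = 25$ ($o = \left(-5\right) \left(-5\right) = 25$)
$Z = -189$ ($Z = \left(72 - 261\right) + 0 = -189 + 0 = -189$)
$o Z = 25 \left(-189\right) = -4725$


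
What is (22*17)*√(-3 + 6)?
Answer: 374*√3 ≈ 647.79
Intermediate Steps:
(22*17)*√(-3 + 6) = 374*√3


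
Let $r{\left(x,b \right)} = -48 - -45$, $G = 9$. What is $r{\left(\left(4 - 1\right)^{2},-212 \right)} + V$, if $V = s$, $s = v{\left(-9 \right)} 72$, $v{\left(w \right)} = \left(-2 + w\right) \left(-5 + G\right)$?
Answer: $-3171$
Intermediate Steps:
$v{\left(w \right)} = -8 + 4 w$ ($v{\left(w \right)} = \left(-2 + w\right) \left(-5 + 9\right) = \left(-2 + w\right) 4 = -8 + 4 w$)
$s = -3168$ ($s = \left(-8 + 4 \left(-9\right)\right) 72 = \left(-8 - 36\right) 72 = \left(-44\right) 72 = -3168$)
$V = -3168$
$r{\left(x,b \right)} = -3$ ($r{\left(x,b \right)} = -48 + 45 = -3$)
$r{\left(\left(4 - 1\right)^{2},-212 \right)} + V = -3 - 3168 = -3171$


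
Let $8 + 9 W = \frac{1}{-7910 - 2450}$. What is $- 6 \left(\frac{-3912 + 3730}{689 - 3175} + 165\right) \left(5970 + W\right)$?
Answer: $- \frac{19033050589989}{3219370} \approx -5.912 \cdot 10^{6}$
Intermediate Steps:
$W = - \frac{9209}{10360}$ ($W = - \frac{8}{9} + \frac{1}{9 \left(-7910 - 2450\right)} = - \frac{8}{9} + \frac{1}{9 \left(-10360\right)} = - \frac{8}{9} + \frac{1}{9} \left(- \frac{1}{10360}\right) = - \frac{8}{9} - \frac{1}{93240} = - \frac{9209}{10360} \approx -0.8889$)
$- 6 \left(\frac{-3912 + 3730}{689 - 3175} + 165\right) \left(5970 + W\right) = - 6 \left(\frac{-3912 + 3730}{689 - 3175} + 165\right) \left(5970 - \frac{9209}{10360}\right) = - 6 \left(- \frac{182}{-2486} + 165\right) \frac{61839991}{10360} = - 6 \left(\left(-182\right) \left(- \frac{1}{2486}\right) + 165\right) \frac{61839991}{10360} = - 6 \left(\frac{91}{1243} + 165\right) \frac{61839991}{10360} = - 6 \cdot \frac{205186}{1243} \cdot \frac{61839991}{10360} = \left(-6\right) \frac{6344350196663}{6438740} = - \frac{19033050589989}{3219370}$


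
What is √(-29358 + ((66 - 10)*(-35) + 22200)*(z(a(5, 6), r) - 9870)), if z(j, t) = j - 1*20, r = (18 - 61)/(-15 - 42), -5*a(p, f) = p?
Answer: 3*I*√22247022 ≈ 14150.0*I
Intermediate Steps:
a(p, f) = -p/5
r = 43/57 (r = -43/(-57) = -43*(-1/57) = 43/57 ≈ 0.75439)
z(j, t) = -20 + j (z(j, t) = j - 20 = -20 + j)
√(-29358 + ((66 - 10)*(-35) + 22200)*(z(a(5, 6), r) - 9870)) = √(-29358 + ((66 - 10)*(-35) + 22200)*((-20 - ⅕*5) - 9870)) = √(-29358 + (56*(-35) + 22200)*((-20 - 1) - 9870)) = √(-29358 + (-1960 + 22200)*(-21 - 9870)) = √(-29358 + 20240*(-9891)) = √(-29358 - 200193840) = √(-200223198) = 3*I*√22247022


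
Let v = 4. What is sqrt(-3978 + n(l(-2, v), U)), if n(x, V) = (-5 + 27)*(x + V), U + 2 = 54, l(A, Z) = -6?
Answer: I*sqrt(2966) ≈ 54.461*I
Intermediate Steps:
U = 52 (U = -2 + 54 = 52)
n(x, V) = 22*V + 22*x (n(x, V) = 22*(V + x) = 22*V + 22*x)
sqrt(-3978 + n(l(-2, v), U)) = sqrt(-3978 + (22*52 + 22*(-6))) = sqrt(-3978 + (1144 - 132)) = sqrt(-3978 + 1012) = sqrt(-2966) = I*sqrt(2966)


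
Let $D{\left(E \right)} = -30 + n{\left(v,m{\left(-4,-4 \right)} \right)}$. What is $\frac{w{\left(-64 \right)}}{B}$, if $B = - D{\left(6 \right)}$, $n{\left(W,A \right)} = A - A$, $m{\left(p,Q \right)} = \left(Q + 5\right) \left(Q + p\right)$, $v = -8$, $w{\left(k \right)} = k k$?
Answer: $\frac{2048}{15} \approx 136.53$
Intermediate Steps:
$w{\left(k \right)} = k^{2}$
$m{\left(p,Q \right)} = \left(5 + Q\right) \left(Q + p\right)$
$n{\left(W,A \right)} = 0$
$D{\left(E \right)} = -30$ ($D{\left(E \right)} = -30 + 0 = -30$)
$B = 30$ ($B = \left(-1\right) \left(-30\right) = 30$)
$\frac{w{\left(-64 \right)}}{B} = \frac{\left(-64\right)^{2}}{30} = 4096 \cdot \frac{1}{30} = \frac{2048}{15}$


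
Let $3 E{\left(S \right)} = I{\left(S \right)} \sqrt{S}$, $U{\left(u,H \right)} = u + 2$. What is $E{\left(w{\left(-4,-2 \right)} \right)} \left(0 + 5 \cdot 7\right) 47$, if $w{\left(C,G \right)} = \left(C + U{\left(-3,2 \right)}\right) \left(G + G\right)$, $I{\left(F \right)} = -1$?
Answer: $- \frac{3290 \sqrt{5}}{3} \approx -2452.2$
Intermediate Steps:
$U{\left(u,H \right)} = 2 + u$
$w{\left(C,G \right)} = 2 G \left(-1 + C\right)$ ($w{\left(C,G \right)} = \left(C + \left(2 - 3\right)\right) \left(G + G\right) = \left(C - 1\right) 2 G = \left(-1 + C\right) 2 G = 2 G \left(-1 + C\right)$)
$E{\left(S \right)} = - \frac{\sqrt{S}}{3}$ ($E{\left(S \right)} = \frac{\left(-1\right) \sqrt{S}}{3} = - \frac{\sqrt{S}}{3}$)
$E{\left(w{\left(-4,-2 \right)} \right)} \left(0 + 5 \cdot 7\right) 47 = - \frac{\sqrt{2 \left(-2\right) \left(-1 - 4\right)}}{3} \left(0 + 5 \cdot 7\right) 47 = - \frac{\sqrt{2 \left(-2\right) \left(-5\right)}}{3} \left(0 + 35\right) 47 = - \frac{\sqrt{20}}{3} \cdot 35 \cdot 47 = - \frac{2 \sqrt{5}}{3} \cdot 35 \cdot 47 = - \frac{70 \sqrt{5}}{3} \cdot 47 = - \frac{3290 \sqrt{5}}{3}$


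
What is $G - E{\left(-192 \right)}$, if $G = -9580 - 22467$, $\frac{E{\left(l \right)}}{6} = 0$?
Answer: $-32047$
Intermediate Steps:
$E{\left(l \right)} = 0$ ($E{\left(l \right)} = 6 \cdot 0 = 0$)
$G = -32047$
$G - E{\left(-192 \right)} = -32047 - 0 = -32047 + 0 = -32047$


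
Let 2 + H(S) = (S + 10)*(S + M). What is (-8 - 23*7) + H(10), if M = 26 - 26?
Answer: 29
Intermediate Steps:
M = 0
H(S) = -2 + S*(10 + S) (H(S) = -2 + (S + 10)*(S + 0) = -2 + (10 + S)*S = -2 + S*(10 + S))
(-8 - 23*7) + H(10) = (-8 - 23*7) + (-2 + 10² + 10*10) = (-8 - 161) + (-2 + 100 + 100) = -169 + 198 = 29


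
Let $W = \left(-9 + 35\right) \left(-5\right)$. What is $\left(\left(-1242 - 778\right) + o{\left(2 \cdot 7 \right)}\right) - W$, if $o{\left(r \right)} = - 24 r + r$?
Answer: $-2212$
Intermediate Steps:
$o{\left(r \right)} = - 23 r$
$W = -130$ ($W = 26 \left(-5\right) = -130$)
$\left(\left(-1242 - 778\right) + o{\left(2 \cdot 7 \right)}\right) - W = \left(\left(-1242 - 778\right) - 23 \cdot 2 \cdot 7\right) - -130 = \left(-2020 - 322\right) + 130 = -2342 + 130 = -2212$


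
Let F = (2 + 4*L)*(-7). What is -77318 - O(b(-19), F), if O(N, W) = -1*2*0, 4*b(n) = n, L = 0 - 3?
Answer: -77318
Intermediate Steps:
L = -3
F = 70 (F = (2 + 4*(-3))*(-7) = (2 - 12)*(-7) = -10*(-7) = 70)
b(n) = n/4
O(N, W) = 0 (O(N, W) = -2*0 = 0)
-77318 - O(b(-19), F) = -77318 - 1*0 = -77318 + 0 = -77318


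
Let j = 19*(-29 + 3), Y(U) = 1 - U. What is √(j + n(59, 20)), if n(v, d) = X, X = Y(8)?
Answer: I*√501 ≈ 22.383*I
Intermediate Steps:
X = -7 (X = 1 - 1*8 = 1 - 8 = -7)
n(v, d) = -7
j = -494 (j = 19*(-26) = -494)
√(j + n(59, 20)) = √(-494 - 7) = √(-501) = I*√501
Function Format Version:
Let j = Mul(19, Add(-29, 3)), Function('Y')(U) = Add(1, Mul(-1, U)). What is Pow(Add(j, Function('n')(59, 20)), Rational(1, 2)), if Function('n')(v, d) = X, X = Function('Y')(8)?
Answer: Mul(I, Pow(501, Rational(1, 2))) ≈ Mul(22.383, I)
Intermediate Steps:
X = -7 (X = Add(1, Mul(-1, 8)) = Add(1, -8) = -7)
Function('n')(v, d) = -7
j = -494 (j = Mul(19, -26) = -494)
Pow(Add(j, Function('n')(59, 20)), Rational(1, 2)) = Pow(Add(-494, -7), Rational(1, 2)) = Pow(-501, Rational(1, 2)) = Mul(I, Pow(501, Rational(1, 2)))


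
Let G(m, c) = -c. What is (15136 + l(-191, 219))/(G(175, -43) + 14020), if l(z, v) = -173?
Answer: 14963/14063 ≈ 1.0640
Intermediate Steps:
(15136 + l(-191, 219))/(G(175, -43) + 14020) = (15136 - 173)/(-1*(-43) + 14020) = 14963/(43 + 14020) = 14963/14063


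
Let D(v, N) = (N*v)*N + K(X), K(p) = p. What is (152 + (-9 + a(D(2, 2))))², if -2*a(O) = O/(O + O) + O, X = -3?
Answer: 314721/16 ≈ 19670.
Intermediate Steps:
D(v, N) = -3 + v*N² (D(v, N) = (N*v)*N - 3 = v*N² - 3 = -3 + v*N²)
a(O) = -¼ - O/2 (a(O) = -(O/(O + O) + O)/2 = -(O/((2*O)) + O)/2 = -(O*(1/(2*O)) + O)/2 = -(½ + O)/2 = -¼ - O/2)
(152 + (-9 + a(D(2, 2))))² = (152 + (-9 + (-¼ - (-3 + 2*2²)/2)))² = (152 + (-9 + (-¼ - (-3 + 2*4)/2)))² = (152 + (-9 + (-¼ - (-3 + 8)/2)))² = (152 + (-9 + (-¼ - ½*5)))² = (152 + (-9 + (-¼ - 5/2)))² = (152 + (-9 - 11/4))² = (152 - 47/4)² = (561/4)² = 314721/16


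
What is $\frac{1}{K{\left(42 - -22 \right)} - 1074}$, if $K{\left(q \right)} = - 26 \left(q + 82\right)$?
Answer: $- \frac{1}{4870} \approx -0.00020534$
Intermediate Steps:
$K{\left(q \right)} = -2132 - 26 q$ ($K{\left(q \right)} = - 26 \left(82 + q\right) = -2132 - 26 q$)
$\frac{1}{K{\left(42 - -22 \right)} - 1074} = \frac{1}{\left(-2132 - 26 \left(42 - -22\right)\right) - 1074} = \frac{1}{\left(-2132 - 26 \left(42 + 22\right)\right) - 1074} = \frac{1}{\left(-2132 - 1664\right) - 1074} = \frac{1}{-3796 - 1074} = \frac{1}{-4870} = - \frac{1}{4870}$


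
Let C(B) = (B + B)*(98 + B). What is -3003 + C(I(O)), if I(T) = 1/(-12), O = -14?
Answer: -217391/72 ≈ -3019.3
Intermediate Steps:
I(T) = -1/12
C(B) = 2*B*(98 + B) (C(B) = (2*B)*(98 + B) = 2*B*(98 + B))
-3003 + C(I(O)) = -3003 + 2*(-1/12)*(98 - 1/12) = -3003 + 2*(-1/12)*(1175/12) = -3003 - 1175/72 = -217391/72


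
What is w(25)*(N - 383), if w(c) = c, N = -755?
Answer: -28450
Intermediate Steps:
w(25)*(N - 383) = 25*(-755 - 383) = 25*(-1138) = -28450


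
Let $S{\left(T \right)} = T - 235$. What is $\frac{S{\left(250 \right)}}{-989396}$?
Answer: $- \frac{15}{989396} \approx -1.5161 \cdot 10^{-5}$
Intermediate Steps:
$S{\left(T \right)} = -235 + T$ ($S{\left(T \right)} = T - 235 = -235 + T$)
$\frac{S{\left(250 \right)}}{-989396} = \frac{-235 + 250}{-989396} = 15 \left(- \frac{1}{989396}\right) = - \frac{15}{989396}$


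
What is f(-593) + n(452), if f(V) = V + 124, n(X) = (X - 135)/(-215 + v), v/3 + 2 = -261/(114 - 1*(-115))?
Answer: -24175441/51392 ≈ -470.41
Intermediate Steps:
v = -2157/229 (v = -6 + 3*(-261/(114 - 1*(-115))) = -6 + 3*(-261/(114 + 115)) = -6 + 3*(-261/229) = -6 - 783/229 = -2157/229 ≈ -9.4192)
n(X) = 30915/51392 - 229*X/51392 (n(X) = (X - 135)/(-215 - 2157/229) = (-135 + X)/(-51392/229) = (-135 + X)*(-229/51392) = 30915/51392 - 229*X/51392)
f(V) = 124 + V
f(-593) + n(452) = (124 - 593) + (30915/51392 - 229/51392*452) = -469 + (30915/51392 - 25877/12848) = -469 - 72593/51392 = -24175441/51392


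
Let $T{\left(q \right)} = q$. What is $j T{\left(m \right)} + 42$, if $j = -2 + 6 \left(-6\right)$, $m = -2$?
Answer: $118$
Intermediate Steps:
$j = -38$ ($j = -2 - 36 = -38$)
$j T{\left(m \right)} + 42 = \left(-38\right) \left(-2\right) + 42 = 76 + 42 = 118$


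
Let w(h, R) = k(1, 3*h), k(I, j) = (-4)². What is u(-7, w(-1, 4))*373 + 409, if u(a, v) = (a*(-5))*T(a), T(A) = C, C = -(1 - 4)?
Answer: 39574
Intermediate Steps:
k(I, j) = 16
w(h, R) = 16
C = 3 (C = -1*(-3) = 3)
T(A) = 3
u(a, v) = -15*a (u(a, v) = (a*(-5))*3 = -5*a*3 = -15*a)
u(-7, w(-1, 4))*373 + 409 = -15*(-7)*373 + 409 = 105*373 + 409 = 39165 + 409 = 39574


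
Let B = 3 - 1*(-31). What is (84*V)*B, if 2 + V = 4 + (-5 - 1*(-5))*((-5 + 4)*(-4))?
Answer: 5712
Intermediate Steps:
B = 34 (B = 3 + 31 = 34)
V = 2 (V = -2 + (4 + (-5 - 1*(-5))*((-5 + 4)*(-4))) = -2 + (4 + (-5 + 5)*(-1*(-4))) = -2 + (4 + 0*4) = -2 + (4 + 0) = -2 + 4 = 2)
(84*V)*B = (84*2)*34 = 168*34 = 5712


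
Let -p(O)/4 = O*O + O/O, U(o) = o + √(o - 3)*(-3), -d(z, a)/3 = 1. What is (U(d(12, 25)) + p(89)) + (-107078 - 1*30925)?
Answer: -169694 - 3*I*√6 ≈ -1.6969e+5 - 7.3485*I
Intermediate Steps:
d(z, a) = -3 (d(z, a) = -3*1 = -3)
U(o) = o - 3*√(-3 + o) (U(o) = o + √(-3 + o)*(-3) = o - 3*√(-3 + o))
p(O) = -4 - 4*O² (p(O) = -4*(O*O + O/O) = -4*(O² + 1) = -4*(1 + O²) = -4 - 4*O²)
(U(d(12, 25)) + p(89)) + (-107078 - 1*30925) = ((-3 - 3*√(-3 - 3)) + (-4 - 4*89²)) + (-107078 - 1*30925) = ((-3 - 3*I*√6) + (-4 - 4*7921)) + (-107078 - 30925) = ((-3 - 3*I*√6) + (-4 - 31684)) - 138003 = ((-3 - 3*I*√6) - 31688) - 138003 = (-31691 - 3*I*√6) - 138003 = -169694 - 3*I*√6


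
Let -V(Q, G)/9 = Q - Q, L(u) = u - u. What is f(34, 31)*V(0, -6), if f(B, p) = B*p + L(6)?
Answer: 0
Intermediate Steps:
L(u) = 0
f(B, p) = B*p (f(B, p) = B*p + 0 = B*p)
V(Q, G) = 0 (V(Q, G) = -9*(Q - Q) = -9*0 = 0)
f(34, 31)*V(0, -6) = (34*31)*0 = 1054*0 = 0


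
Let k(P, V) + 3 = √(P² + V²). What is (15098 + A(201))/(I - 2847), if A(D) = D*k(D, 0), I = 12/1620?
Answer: -926370/48043 ≈ -19.282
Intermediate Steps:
k(P, V) = -3 + √(P² + V²)
I = 1/135 (I = (1/1620)*12 = 1/135 ≈ 0.0074074)
A(D) = D*(-3 + √(D²)) (A(D) = D*(-3 + √(D² + 0²)) = D*(-3 + √(D² + 0)) = D*(-3 + √(D²)))
(15098 + A(201))/(I - 2847) = (15098 + 201*(-3 + √(201²)))/(1/135 - 2847) = (15098 + 201*(-3 + √40401))/(-384344/135) = (15098 + 201*(-3 + 201))*(-135/384344) = (15098 + 201*198)*(-135/384344) = (15098 + 39798)*(-135/384344) = 54896*(-135/384344) = -926370/48043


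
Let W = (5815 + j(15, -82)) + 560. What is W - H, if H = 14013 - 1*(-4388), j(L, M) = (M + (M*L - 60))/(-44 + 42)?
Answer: -11340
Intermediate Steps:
j(L, M) = 30 - M/2 - L*M/2 (j(L, M) = (M + (L*M - 60))/(-2) = (M + (-60 + L*M))*(-½) = (-60 + M + L*M)*(-½) = 30 - M/2 - L*M/2)
H = 18401 (H = 14013 + 4388 = 18401)
W = 7061 (W = (5815 + (30 - ½*(-82) - ½*15*(-82))) + 560 = (5815 + (30 + 41 + 615)) + 560 = (5815 + 686) + 560 = 6501 + 560 = 7061)
W - H = 7061 - 1*18401 = 7061 - 18401 = -11340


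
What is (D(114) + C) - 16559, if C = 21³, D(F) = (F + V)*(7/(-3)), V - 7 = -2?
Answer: -22727/3 ≈ -7575.7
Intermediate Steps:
V = 5 (V = 7 - 2 = 5)
D(F) = -35/3 - 7*F/3 (D(F) = (F + 5)*(7/(-3)) = (5 + F)*(7*(-⅓)) = (5 + F)*(-7/3) = -35/3 - 7*F/3)
C = 9261
(D(114) + C) - 16559 = ((-35/3 - 7/3*114) + 9261) - 16559 = ((-35/3 - 266) + 9261) - 16559 = (-833/3 + 9261) - 16559 = 26950/3 - 16559 = -22727/3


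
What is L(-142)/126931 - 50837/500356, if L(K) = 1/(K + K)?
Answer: -229074151813/2254629403978 ≈ -0.10160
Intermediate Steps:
L(K) = 1/(2*K)
L(-142)/126931 - 50837/500356 = ((1/2)/(-142))/126931 - 50837/500356 = ((1/2)*(-1/142))*(1/126931) - 50837*1/500356 = -1/284*1/126931 - 50837/500356 = -1/36048404 - 50837/500356 = -229074151813/2254629403978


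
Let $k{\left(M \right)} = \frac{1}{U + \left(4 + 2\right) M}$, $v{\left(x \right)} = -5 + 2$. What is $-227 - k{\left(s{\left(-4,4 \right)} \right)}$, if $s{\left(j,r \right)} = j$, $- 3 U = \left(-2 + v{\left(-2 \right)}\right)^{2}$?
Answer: $- \frac{22016}{97} \approx -226.97$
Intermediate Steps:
$v{\left(x \right)} = -3$
$U = - \frac{25}{3}$ ($U = - \frac{\left(-2 - 3\right)^{2}}{3} = - \frac{\left(-5\right)^{2}}{3} = \left(- \frac{1}{3}\right) 25 = - \frac{25}{3} \approx -8.3333$)
$k{\left(M \right)} = \frac{1}{- \frac{25}{3} + 6 M}$ ($k{\left(M \right)} = \frac{1}{- \frac{25}{3} + \left(4 + 2\right) M} = \frac{1}{- \frac{25}{3} + 6 M}$)
$-227 - k{\left(s{\left(-4,4 \right)} \right)} = -227 - \frac{3}{-25 + 18 \left(-4\right)} = -227 - \frac{3}{-25 - 72} = -227 - \frac{3}{-97} = -227 - 3 \left(- \frac{1}{97}\right) = -227 - - \frac{3}{97} = -227 + \frac{3}{97} = - \frac{22016}{97}$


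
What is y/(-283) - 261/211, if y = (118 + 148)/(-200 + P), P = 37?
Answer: -11983543/9733219 ≈ -1.2312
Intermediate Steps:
y = -266/163 (y = (118 + 148)/(-200 + 37) = 266/(-163) = 266*(-1/163) = -266/163 ≈ -1.6319)
y/(-283) - 261/211 = -266/163/(-283) - 261/211 = -266/163*(-1/283) - 261*1/211 = 266/46129 - 261/211 = -11983543/9733219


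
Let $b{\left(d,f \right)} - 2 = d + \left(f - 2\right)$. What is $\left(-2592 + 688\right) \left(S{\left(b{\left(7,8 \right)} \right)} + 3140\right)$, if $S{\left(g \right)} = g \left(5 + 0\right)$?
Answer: $-6121360$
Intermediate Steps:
$b{\left(d,f \right)} = d + f$ ($b{\left(d,f \right)} = 2 + \left(d + \left(f - 2\right)\right) = 2 + \left(d + \left(-2 + f\right)\right) = 2 + \left(-2 + d + f\right) = d + f$)
$S{\left(g \right)} = 5 g$ ($S{\left(g \right)} = g 5 = 5 g$)
$\left(-2592 + 688\right) \left(S{\left(b{\left(7,8 \right)} \right)} + 3140\right) = \left(-2592 + 688\right) \left(5 \left(7 + 8\right) + 3140\right) = - 1904 \left(5 \cdot 15 + 3140\right) = - 1904 \left(75 + 3140\right) = \left(-1904\right) 3215 = -6121360$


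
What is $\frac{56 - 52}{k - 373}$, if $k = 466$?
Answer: $\frac{4}{93} \approx 0.043011$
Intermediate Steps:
$\frac{56 - 52}{k - 373} = \frac{56 - 52}{466 - 373} = \frac{4}{93}$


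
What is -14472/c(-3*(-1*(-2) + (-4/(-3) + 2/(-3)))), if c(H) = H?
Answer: 1809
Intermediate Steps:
-14472/c(-3*(-1*(-2) + (-4/(-3) + 2/(-3)))) = -14472*(-1/(3*(-1*(-2) + (-4/(-3) + 2/(-3))))) = -14472*(-1/(3*(2 + (-4*(-⅓) + 2*(-⅓))))) = -14472*(-1/(3*(2 + (4/3 - ⅔)))) = -14472*(-1/(3*(2 + ⅔))) = -14472/((-3*8/3)) = -14472/(-8) = -14472*(-⅛) = 1809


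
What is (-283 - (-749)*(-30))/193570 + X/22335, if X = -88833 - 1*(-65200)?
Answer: -682717/580710 ≈ -1.1757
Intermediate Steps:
X = -23633 (X = -88833 + 65200 = -23633)
(-283 - (-749)*(-30))/193570 + X/22335 = (-283 - (-749)*(-30))/193570 - 23633/22335 = (-283 - 107*210)*(1/193570) - 23633*1/22335 = (-283 - 22470)*(1/193570) - 23633/22335 = -22753*1/193570 - 23633/22335 = -22753/193570 - 23633/22335 = -682717/580710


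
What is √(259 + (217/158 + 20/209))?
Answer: √284029189642/33022 ≈ 16.139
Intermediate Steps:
√(259 + (217/158 + 20/209)) = √(259 + 48513/33022) = √(8601211/33022) = √284029189642/33022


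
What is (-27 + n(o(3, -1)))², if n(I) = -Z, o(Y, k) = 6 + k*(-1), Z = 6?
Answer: 1089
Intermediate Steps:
o(Y, k) = 6 - k
n(I) = -6 (n(I) = -1*6 = -6)
(-27 + n(o(3, -1)))² = (-27 - 6)² = (-33)² = 1089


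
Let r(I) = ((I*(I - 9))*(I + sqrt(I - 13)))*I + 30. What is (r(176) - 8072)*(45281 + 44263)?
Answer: 81524309521200 + 463210395648*sqrt(163) ≈ 8.7438e+13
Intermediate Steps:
r(I) = 30 + I**2*(-9 + I)*(I + sqrt(-13 + I)) (r(I) = ((I*(-9 + I))*(I + sqrt(-13 + I)))*I + 30 = (I*(-9 + I)*(I + sqrt(-13 + I)))*I + 30 = I**2*(-9 + I)*(I + sqrt(-13 + I)) + 30 = 30 + I**2*(-9 + I)*(I + sqrt(-13 + I)))
(r(176) - 8072)*(45281 + 44263) = ((30 + 176**4 - 9*176**3 + 176**3*sqrt(-13 + 176) - 9*176**2*sqrt(-13 + 176)) - 8072)*(45281 + 44263) = ((30 + 959512576 - 9*5451776 + 5451776*sqrt(163) - 9*30976*sqrt(163)) - 8072)*89544 = ((30 + 959512576 - 49065984 + 5451776*sqrt(163) - 278784*sqrt(163)) - 8072)*89544 = ((910446622 + 5172992*sqrt(163)) - 8072)*89544 = (910438550 + 5172992*sqrt(163))*89544 = 81524309521200 + 463210395648*sqrt(163)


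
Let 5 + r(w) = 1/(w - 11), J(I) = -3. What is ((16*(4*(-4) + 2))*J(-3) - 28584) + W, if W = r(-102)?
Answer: -3154622/113 ≈ -27917.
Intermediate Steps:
r(w) = -5 + 1/(-11 + w) (r(w) = -5 + 1/(w - 11) = -5 + 1/(-11 + w))
W = -566/113 (W = (56 - 5*(-102))/(-11 - 102) = (56 + 510)/(-113) = -1/113*566 = -566/113 ≈ -5.0089)
((16*(4*(-4) + 2))*J(-3) - 28584) + W = ((16*(4*(-4) + 2))*(-3) - 28584) - 566/113 = ((16*(-16 + 2))*(-3) - 28584) - 566/113 = ((16*(-14))*(-3) - 28584) - 566/113 = (-224*(-3) - 28584) - 566/113 = (672 - 28584) - 566/113 = -27912 - 566/113 = -3154622/113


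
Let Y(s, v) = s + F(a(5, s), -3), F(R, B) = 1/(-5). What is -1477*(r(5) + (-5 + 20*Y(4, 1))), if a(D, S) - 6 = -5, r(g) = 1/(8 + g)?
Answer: -1364748/13 ≈ -1.0498e+5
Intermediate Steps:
a(D, S) = 1 (a(D, S) = 6 - 5 = 1)
F(R, B) = -1/5
Y(s, v) = -1/5 + s (Y(s, v) = s - 1/5 = -1/5 + s)
-1477*(r(5) + (-5 + 20*Y(4, 1))) = -1477*(1/(8 + 5) + (-5 + 20*(-1/5 + 4))) = -1477*(1/13 + (-5 + 20*(19/5))) = -1477*(1/13 + (-5 + 76)) = -1477*(1/13 + 71) = -1477*924/13 = -1364748/13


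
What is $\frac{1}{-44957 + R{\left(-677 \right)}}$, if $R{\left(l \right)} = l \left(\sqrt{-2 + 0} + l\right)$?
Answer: $\frac{i}{677 \sqrt{2} + 413372 i} \approx 2.4191 \cdot 10^{-6} + 5.603 \cdot 10^{-9} i$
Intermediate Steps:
$R{\left(l \right)} = l \left(l + i \sqrt{2}\right)$ ($R{\left(l \right)} = l \left(\sqrt{-2} + l\right) = l \left(i \sqrt{2} + l\right) = l \left(l + i \sqrt{2}\right)$)
$\frac{1}{-44957 + R{\left(-677 \right)}} = \frac{1}{-44957 - 677 \left(-677 + i \sqrt{2}\right)} = \frac{1}{-44957 + \left(458329 - 677 i \sqrt{2}\right)} = \frac{1}{413372 - 677 i \sqrt{2}}$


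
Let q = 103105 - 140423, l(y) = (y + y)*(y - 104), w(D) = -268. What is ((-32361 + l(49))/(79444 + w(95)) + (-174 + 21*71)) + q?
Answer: -2850452927/79176 ≈ -36002.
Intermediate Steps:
l(y) = 2*y*(-104 + y) (l(y) = (2*y)*(-104 + y) = 2*y*(-104 + y))
q = -37318
((-32361 + l(49))/(79444 + w(95)) + (-174 + 21*71)) + q = ((-32361 + 2*49*(-104 + 49))/(79444 - 268) + (-174 + 21*71)) - 37318 = ((-32361 + 2*49*(-55))/79176 + (-174 + 1491)) - 37318 = ((-32361 - 5390)*(1/79176) + 1317) - 37318 = (-37751*1/79176 + 1317) - 37318 = (-37751/79176 + 1317) - 37318 = 104237041/79176 - 37318 = -2850452927/79176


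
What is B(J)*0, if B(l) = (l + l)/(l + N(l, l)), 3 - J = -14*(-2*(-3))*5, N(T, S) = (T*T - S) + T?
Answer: 0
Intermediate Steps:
N(T, S) = T + T² - S (N(T, S) = (T² - S) + T = T + T² - S)
J = 423 (J = 3 - (-14)*-2*(-3)*5 = 3 - (-14)*6*5 = 3 - (-14)*30 = 3 - 1*(-420) = 3 + 420 = 423)
B(l) = 2*l/(l + l²) (B(l) = (l + l)/(l + (l + l² - l)) = (2*l)/(l + l²) = 2*l/(l + l²))
B(J)*0 = (2/(1 + 423))*0 = (2/424)*0 = (2*(1/424))*0 = (1/212)*0 = 0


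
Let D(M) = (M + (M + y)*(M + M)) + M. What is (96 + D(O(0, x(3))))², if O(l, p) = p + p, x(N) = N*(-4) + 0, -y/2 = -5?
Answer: 518400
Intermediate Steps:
y = 10 (y = -2*(-5) = 10)
x(N) = -4*N (x(N) = -4*N + 0 = -4*N)
O(l, p) = 2*p
D(M) = 2*M + 2*M*(10 + M) (D(M) = (M + (M + 10)*(M + M)) + M = (M + (10 + M)*(2*M)) + M = (M + 2*M*(10 + M)) + M = 2*M + 2*M*(10 + M))
(96 + D(O(0, x(3))))² = (96 + 2*(2*(-4*3))*(11 + 2*(-4*3)))² = (96 + 2*(2*(-12))*(11 + 2*(-12)))² = (96 + 2*(-24)*(11 - 24))² = (96 + 2*(-24)*(-13))² = (96 + 624)² = 720² = 518400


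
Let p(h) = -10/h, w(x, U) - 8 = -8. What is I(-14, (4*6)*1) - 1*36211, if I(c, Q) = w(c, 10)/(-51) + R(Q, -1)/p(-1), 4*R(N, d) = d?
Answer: -1448441/40 ≈ -36211.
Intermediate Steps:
w(x, U) = 0 (w(x, U) = 8 - 8 = 0)
R(N, d) = d/4
I(c, Q) = -1/40 (I(c, Q) = 0/(-51) + ((¼)*(-1))/((-10/(-1))) = 0*(-1/51) - 1/(4*((-10*(-1)))) = 0 - ¼/10 = 0 - ¼*⅒ = 0 - 1/40 = -1/40)
I(-14, (4*6)*1) - 1*36211 = -1/40 - 1*36211 = -1/40 - 36211 = -1448441/40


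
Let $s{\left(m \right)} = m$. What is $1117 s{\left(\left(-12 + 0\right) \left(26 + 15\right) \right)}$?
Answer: $-549564$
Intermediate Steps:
$1117 s{\left(\left(-12 + 0\right) \left(26 + 15\right) \right)} = 1117 \left(-12 + 0\right) \left(26 + 15\right) = 1117 \left(\left(-12\right) 41\right) = 1117 \left(-492\right) = -549564$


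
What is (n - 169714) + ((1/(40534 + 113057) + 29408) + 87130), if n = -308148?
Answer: -55496114483/153591 ≈ -3.6132e+5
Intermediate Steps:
(n - 169714) + ((1/(40534 + 113057) + 29408) + 87130) = (-308148 - 169714) + ((1/(40534 + 113057) + 29408) + 87130) = -477862 + ((1/153591 + 29408) + 87130) = -477862 + (4516804129/153591 + 87130) = -477862 + 17899187959/153591 = -55496114483/153591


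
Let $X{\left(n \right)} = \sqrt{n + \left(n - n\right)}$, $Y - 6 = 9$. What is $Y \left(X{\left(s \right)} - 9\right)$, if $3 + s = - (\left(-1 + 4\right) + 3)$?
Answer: $-135 + 45 i \approx -135.0 + 45.0 i$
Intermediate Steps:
$Y = 15$ ($Y = 6 + 9 = 15$)
$s = -9$ ($s = -3 - \left(\left(-1 + 4\right) + 3\right) = -3 - \left(3 + 3\right) = -3 - 6 = -9$)
$X{\left(n \right)} = \sqrt{n}$ ($X{\left(n \right)} = \sqrt{n + 0} = \sqrt{n}$)
$Y \left(X{\left(s \right)} - 9\right) = 15 \left(\sqrt{-9} - 9\right) = 15 \left(3 i - 9\right) = 15 \left(-9 + 3 i\right) = -135 + 45 i$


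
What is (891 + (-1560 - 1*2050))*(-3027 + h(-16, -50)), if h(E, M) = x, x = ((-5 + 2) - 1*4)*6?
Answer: 8344611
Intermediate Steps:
x = -42 (x = (-3 - 4)*6 = -7*6 = -42)
h(E, M) = -42
(891 + (-1560 - 1*2050))*(-3027 + h(-16, -50)) = (891 + (-1560 - 1*2050))*(-3027 - 42) = (891 + (-1560 - 2050))*(-3069) = (891 - 3610)*(-3069) = -2719*(-3069) = 8344611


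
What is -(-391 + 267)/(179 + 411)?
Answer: 62/295 ≈ 0.21017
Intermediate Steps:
-(-391 + 267)/(179 + 411) = -(-124)/590 = -1*(-62/295) = 62/295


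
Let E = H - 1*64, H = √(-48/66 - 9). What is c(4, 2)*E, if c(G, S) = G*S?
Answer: -512 + 8*I*√1177/11 ≈ -512.0 + 24.951*I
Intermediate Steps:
H = I*√1177/11 (H = √(-48*1/66 - 9) = √(-8/11 - 9) = √(-107/11) = I*√1177/11 ≈ 3.1189*I)
E = -64 + I*√1177/11 (E = I*√1177/11 - 1*64 = I*√1177/11 - 64 = -64 + I*√1177/11 ≈ -64.0 + 3.1189*I)
c(4, 2)*E = (4*2)*(-64 + I*√1177/11) = 8*(-64 + I*√1177/11) = -512 + 8*I*√1177/11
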